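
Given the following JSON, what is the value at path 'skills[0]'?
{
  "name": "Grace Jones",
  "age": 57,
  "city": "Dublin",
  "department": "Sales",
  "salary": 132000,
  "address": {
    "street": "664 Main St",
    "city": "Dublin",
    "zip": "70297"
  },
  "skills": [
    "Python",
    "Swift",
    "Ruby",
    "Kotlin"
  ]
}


Query: skills[0]
Path: skills -> first element
Value: Python

Python


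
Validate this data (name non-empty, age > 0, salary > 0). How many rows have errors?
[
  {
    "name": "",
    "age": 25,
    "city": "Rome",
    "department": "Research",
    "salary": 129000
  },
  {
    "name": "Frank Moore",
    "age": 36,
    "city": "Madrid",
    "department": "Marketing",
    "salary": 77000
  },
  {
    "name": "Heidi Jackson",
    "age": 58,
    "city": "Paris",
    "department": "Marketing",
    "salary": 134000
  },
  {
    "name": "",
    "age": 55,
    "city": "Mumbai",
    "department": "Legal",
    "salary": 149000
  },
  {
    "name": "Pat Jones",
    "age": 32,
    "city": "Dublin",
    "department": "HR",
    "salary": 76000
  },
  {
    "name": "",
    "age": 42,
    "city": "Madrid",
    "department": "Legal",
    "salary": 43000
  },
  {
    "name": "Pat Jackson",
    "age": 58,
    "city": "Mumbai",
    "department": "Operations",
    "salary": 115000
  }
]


Validating 7 records:
Rules: name non-empty, age > 0, salary > 0

  Row 1 (???): empty name
  Row 2 (Frank Moore): OK
  Row 3 (Heidi Jackson): OK
  Row 4 (???): empty name
  Row 5 (Pat Jones): OK
  Row 6 (???): empty name
  Row 7 (Pat Jackson): OK

Total errors: 3

3 errors


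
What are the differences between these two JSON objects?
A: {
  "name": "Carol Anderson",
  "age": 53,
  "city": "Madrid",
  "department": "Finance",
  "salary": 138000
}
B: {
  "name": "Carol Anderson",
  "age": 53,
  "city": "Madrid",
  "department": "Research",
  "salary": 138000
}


Comparing each field (in key order):
  name: same
  age: same
  city: same
  department: DIFFERENT
  salary: same
Differences:
  department: Finance -> Research

1 field(s) changed

1 change: department


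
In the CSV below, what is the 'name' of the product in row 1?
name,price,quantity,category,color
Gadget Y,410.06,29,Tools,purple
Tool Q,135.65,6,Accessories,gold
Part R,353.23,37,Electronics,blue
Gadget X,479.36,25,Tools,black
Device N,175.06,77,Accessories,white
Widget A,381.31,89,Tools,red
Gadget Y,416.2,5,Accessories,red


Query: Row 1 ('Gadget Y'), column 'name'
Value: Gadget Y

Gadget Y


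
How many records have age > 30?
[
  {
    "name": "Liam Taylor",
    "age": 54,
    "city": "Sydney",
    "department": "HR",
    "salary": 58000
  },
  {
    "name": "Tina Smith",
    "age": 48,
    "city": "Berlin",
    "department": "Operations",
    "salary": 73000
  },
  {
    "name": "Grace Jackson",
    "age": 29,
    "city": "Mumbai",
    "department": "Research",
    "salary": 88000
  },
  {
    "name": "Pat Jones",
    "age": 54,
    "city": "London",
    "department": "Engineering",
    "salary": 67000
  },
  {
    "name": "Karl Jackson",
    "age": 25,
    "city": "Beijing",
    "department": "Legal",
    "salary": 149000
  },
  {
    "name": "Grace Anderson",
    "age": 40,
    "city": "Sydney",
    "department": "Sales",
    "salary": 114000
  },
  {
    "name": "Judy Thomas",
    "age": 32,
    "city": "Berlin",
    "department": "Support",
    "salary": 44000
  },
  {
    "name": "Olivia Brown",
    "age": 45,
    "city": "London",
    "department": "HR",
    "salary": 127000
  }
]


Data: 8 records
Condition: age > 30

Checking each record:
  Liam Taylor: 54 MATCH
  Tina Smith: 48 MATCH
  Grace Jackson: 29
  Pat Jones: 54 MATCH
  Karl Jackson: 25
  Grace Anderson: 40 MATCH
  Judy Thomas: 32 MATCH
  Olivia Brown: 45 MATCH

Count: 6

6


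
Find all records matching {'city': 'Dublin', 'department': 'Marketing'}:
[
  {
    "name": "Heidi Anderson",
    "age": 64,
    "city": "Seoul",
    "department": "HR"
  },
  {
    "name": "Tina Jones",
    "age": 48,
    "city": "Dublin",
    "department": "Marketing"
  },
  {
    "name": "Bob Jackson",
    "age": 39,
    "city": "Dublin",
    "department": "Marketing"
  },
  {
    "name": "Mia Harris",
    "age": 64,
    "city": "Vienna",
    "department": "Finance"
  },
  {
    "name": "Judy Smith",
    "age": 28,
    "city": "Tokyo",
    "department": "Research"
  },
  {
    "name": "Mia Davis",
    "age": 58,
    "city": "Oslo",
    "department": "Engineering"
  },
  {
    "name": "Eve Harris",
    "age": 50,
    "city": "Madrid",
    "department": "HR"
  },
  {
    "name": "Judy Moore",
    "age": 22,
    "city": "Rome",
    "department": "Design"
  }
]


Search criteria: {'city': 'Dublin', 'department': 'Marketing'}

Checking 8 records:
  Heidi Anderson: {city: Seoul, department: HR}
  Tina Jones: {city: Dublin, department: Marketing} <-- MATCH
  Bob Jackson: {city: Dublin, department: Marketing} <-- MATCH
  Mia Harris: {city: Vienna, department: Finance}
  Judy Smith: {city: Tokyo, department: Research}
  Mia Davis: {city: Oslo, department: Engineering}
  Eve Harris: {city: Madrid, department: HR}
  Judy Moore: {city: Rome, department: Design}

Matches: ["Tina Jones", "Bob Jackson"]

["Tina Jones", "Bob Jackson"]


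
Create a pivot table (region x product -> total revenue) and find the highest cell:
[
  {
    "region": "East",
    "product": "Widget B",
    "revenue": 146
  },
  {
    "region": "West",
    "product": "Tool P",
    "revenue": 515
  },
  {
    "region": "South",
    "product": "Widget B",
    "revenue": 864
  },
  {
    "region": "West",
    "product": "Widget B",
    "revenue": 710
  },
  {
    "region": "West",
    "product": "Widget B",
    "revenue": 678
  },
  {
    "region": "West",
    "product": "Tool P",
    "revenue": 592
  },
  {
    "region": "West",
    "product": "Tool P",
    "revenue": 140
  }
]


Pivot: region (rows) x product (columns) -> total revenue

     Tool P        Widget B    
East             0           146  
South            0           864  
West          1247          1388  

Highest: West / Widget B = $1388

West / Widget B = $1388


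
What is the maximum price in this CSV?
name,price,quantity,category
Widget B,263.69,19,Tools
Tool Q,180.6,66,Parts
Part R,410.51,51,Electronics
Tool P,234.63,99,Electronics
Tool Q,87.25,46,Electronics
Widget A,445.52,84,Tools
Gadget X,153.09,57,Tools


Computing maximum price:
Values: [263.69, 180.6, 410.51, 234.63, 87.25, 445.52, 153.09]
Max = 445.52

445.52


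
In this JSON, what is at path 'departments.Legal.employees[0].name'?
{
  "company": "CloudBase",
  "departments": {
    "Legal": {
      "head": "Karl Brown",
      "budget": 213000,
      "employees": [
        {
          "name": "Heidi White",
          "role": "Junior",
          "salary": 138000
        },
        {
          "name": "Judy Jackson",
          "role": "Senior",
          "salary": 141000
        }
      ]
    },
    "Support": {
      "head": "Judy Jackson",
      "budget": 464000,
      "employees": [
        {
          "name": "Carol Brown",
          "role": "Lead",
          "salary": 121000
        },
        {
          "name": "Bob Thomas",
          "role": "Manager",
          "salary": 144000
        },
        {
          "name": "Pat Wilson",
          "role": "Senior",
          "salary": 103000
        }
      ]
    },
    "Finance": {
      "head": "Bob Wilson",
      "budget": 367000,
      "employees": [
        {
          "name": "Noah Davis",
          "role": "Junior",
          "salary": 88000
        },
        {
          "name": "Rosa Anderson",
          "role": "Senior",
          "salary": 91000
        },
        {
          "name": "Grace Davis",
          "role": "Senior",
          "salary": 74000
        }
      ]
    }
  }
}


Path: departments.Legal.employees[0].name

Navigate:
  -> departments
  -> Legal
  -> employees[0].name = 'Heidi White'

Heidi White


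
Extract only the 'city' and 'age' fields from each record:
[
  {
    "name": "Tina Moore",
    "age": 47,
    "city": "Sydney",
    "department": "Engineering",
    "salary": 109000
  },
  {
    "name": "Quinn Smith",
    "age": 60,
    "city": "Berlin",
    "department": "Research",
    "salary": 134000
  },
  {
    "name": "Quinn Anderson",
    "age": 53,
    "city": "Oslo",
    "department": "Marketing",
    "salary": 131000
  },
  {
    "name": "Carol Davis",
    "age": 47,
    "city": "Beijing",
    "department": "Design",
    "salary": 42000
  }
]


Original: 4 records with fields: name, age, city, department, salary
Keep: ['city', 'age']
Drop: ['name', 'department', 'salary']
Result: 4 records, 2 fields each

[
  {
    "city": "Sydney",
    "age": 47
  },
  {
    "city": "Berlin",
    "age": 60
  },
  {
    "city": "Oslo",
    "age": 53
  },
  {
    "city": "Beijing",
    "age": 47
  }
]


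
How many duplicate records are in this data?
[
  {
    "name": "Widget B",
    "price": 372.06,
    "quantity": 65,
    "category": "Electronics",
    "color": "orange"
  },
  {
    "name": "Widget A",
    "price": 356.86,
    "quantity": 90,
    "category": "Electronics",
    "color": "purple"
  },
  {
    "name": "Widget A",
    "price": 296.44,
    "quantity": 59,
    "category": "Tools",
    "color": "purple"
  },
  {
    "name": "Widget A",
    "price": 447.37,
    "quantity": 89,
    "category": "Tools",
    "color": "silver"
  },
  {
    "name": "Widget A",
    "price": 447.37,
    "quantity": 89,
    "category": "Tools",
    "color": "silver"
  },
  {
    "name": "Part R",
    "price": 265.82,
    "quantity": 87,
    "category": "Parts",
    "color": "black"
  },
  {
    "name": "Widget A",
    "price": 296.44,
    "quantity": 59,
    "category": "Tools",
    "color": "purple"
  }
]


Checking 7 records for duplicates:

  Row 1: Widget B ($372.06, qty 65)
  Row 2: Widget A ($356.86, qty 90)
  Row 3: Widget A ($296.44, qty 59)
  Row 4: Widget A ($447.37, qty 89)
  Row 5: Widget A ($447.37, qty 89) <-- DUPLICATE
  Row 6: Part R ($265.82, qty 87)
  Row 7: Widget A ($296.44, qty 59) <-- DUPLICATE

Duplicates found: 2
Unique records: 5

2 duplicates, 5 unique


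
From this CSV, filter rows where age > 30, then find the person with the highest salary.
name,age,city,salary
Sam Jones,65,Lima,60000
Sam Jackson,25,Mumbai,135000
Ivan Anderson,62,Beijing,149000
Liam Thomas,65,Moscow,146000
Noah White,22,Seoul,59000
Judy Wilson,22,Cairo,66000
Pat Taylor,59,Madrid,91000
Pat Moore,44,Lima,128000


Filter: age > 30
Sort by: salary (descending)

Filtered records (5):
  Ivan Anderson, age 62, salary $149000
  Liam Thomas, age 65, salary $146000
  Pat Moore, age 44, salary $128000
  Pat Taylor, age 59, salary $91000
  Sam Jones, age 65, salary $60000

Highest salary: Ivan Anderson ($149000)

Ivan Anderson


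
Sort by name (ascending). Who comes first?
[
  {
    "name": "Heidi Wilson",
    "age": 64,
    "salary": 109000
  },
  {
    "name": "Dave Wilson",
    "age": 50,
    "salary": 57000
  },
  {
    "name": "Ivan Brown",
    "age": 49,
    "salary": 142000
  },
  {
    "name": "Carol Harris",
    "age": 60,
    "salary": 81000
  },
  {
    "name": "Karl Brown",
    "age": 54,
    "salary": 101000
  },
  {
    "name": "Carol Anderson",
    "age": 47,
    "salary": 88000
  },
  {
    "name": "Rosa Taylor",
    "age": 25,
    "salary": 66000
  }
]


Sort by: name (ascending)

Sorted order:
  1. Carol Anderson (name = Carol Anderson)
  2. Carol Harris (name = Carol Harris)
  3. Dave Wilson (name = Dave Wilson)
  4. Heidi Wilson (name = Heidi Wilson)
  5. Ivan Brown (name = Ivan Brown)
  6. Karl Brown (name = Karl Brown)
  7. Rosa Taylor (name = Rosa Taylor)

First: Carol Anderson

Carol Anderson


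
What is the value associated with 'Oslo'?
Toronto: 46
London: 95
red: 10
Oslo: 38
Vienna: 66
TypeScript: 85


Looking up key 'Oslo'
Value: 38

38


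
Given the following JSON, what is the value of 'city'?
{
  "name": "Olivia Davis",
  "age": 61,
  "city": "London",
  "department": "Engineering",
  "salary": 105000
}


Looking up field 'city'
Value: London

London


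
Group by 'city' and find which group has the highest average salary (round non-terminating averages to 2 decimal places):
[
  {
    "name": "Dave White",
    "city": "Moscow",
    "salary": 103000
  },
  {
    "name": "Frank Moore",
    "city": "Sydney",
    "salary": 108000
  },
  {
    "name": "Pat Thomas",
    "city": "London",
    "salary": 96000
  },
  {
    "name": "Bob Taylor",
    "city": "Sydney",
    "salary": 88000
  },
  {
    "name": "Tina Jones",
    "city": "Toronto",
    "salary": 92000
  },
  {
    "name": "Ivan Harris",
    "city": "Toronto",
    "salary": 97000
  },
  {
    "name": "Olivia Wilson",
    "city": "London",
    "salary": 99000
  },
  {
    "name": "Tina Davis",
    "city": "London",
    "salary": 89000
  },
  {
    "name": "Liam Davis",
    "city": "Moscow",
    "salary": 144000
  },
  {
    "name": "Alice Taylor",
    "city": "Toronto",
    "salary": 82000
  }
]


Group by: city

Groups:
  London: 3 people, avg salary = 284000/3 ≈ $94666.67
  Moscow: 2 people, avg salary = 247000/2 = $123500
  Sydney: 2 people, avg salary = 196000/2 = $98000
  Toronto: 3 people, avg salary = 271000/3 ≈ $90333.33

Highest average salary: Moscow ($123500)

Moscow ($123500)


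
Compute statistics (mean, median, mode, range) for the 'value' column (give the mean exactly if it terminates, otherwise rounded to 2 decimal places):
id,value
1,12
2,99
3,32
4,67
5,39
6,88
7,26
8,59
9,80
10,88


Data: [12, 99, 32, 67, 39, 88, 26, 59, 80, 88]
Count: 10
Sum: 590
Mean: 590/10 = 59
Sorted: [12, 26, 32, 39, 59, 67, 80, 88, 88, 99]
Median: 63.0
Mode: 88 (2 times)
Range: 99 - 12 = 87
Min: 12, Max: 99

mean=59, median=63.0, mode=88, range=87


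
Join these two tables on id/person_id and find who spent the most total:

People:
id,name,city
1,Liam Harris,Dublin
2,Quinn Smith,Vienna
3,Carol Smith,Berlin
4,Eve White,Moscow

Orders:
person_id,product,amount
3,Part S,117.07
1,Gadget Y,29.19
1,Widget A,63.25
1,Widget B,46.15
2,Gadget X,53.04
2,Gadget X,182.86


Join on: people.id = orders.person_id

Joined rows:
  Carol Smith (Berlin) bought Part S for $117.07
  Liam Harris (Dublin) bought Gadget Y for $29.19
  Liam Harris (Dublin) bought Widget A for $63.25
  Liam Harris (Dublin) bought Widget B for $46.15
  Quinn Smith (Vienna) bought Gadget X for $53.04
  Quinn Smith (Vienna) bought Gadget X for $182.86

Total per person:
  Quinn Smith: $235.90
  Liam Harris: $138.59
  Carol Smith: $117.07

Top spender: Quinn Smith ($235.90)

Quinn Smith ($235.90)


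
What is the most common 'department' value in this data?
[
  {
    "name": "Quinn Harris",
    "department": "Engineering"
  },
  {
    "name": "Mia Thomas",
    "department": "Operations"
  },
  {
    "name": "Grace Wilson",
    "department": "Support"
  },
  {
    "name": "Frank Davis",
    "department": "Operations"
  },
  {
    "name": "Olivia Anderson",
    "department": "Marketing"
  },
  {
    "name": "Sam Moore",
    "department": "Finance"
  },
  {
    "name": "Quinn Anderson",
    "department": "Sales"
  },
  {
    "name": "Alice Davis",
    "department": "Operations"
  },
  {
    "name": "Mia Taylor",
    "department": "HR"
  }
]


Counting 'department' values across 9 records:

  Operations: 3 ###
  Engineering: 1 #
  Support: 1 #
  Marketing: 1 #
  Finance: 1 #
  Sales: 1 #
  HR: 1 #

Most common: Operations (3 times)

Operations (3 times)


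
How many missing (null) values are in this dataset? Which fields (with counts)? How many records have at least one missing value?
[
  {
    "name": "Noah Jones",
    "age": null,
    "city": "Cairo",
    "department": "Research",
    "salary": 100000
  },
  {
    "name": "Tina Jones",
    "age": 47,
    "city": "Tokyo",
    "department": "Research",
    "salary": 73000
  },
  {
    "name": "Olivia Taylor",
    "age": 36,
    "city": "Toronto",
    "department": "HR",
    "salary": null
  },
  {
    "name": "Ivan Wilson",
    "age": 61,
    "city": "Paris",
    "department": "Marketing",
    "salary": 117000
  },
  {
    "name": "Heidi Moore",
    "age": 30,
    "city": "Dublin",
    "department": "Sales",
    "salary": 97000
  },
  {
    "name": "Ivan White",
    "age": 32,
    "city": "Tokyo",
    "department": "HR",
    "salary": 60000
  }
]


Checking for missing (null) values in 6 records:

  Noah Jones: age
  Tina Jones: complete
  Olivia Taylor: salary
  Ivan Wilson: complete
  Heidi Moore: complete
  Ivan White: complete

Per field:
  name: 0 missing
  age: 1 missing
  city: 0 missing
  department: 0 missing
  salary: 1 missing

Total missing values: 2
Records with any missing: 2

2 missing values (age: 1, salary: 1); 2 incomplete records


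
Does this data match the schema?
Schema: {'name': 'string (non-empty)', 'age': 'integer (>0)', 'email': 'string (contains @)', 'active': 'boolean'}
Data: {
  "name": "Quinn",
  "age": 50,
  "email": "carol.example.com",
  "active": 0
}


Validating each field against schema:
  name: OK (non-empty string)
  age: OK (positive integer)
  email: FAIL ("carol.example.com" does not contain @)
  active: FAIL (0 is not a boolean)

Result: INVALID (2 errors: email, active)

INVALID (2 errors: email, active)


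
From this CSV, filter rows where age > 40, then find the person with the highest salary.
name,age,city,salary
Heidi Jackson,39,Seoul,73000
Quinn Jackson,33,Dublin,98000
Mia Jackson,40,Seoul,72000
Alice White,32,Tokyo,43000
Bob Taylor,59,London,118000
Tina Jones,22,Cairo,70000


Filter: age > 40
Sort by: salary (descending)

Filtered records (1):
  Bob Taylor, age 59, salary $118000

Highest salary: Bob Taylor ($118000)

Bob Taylor


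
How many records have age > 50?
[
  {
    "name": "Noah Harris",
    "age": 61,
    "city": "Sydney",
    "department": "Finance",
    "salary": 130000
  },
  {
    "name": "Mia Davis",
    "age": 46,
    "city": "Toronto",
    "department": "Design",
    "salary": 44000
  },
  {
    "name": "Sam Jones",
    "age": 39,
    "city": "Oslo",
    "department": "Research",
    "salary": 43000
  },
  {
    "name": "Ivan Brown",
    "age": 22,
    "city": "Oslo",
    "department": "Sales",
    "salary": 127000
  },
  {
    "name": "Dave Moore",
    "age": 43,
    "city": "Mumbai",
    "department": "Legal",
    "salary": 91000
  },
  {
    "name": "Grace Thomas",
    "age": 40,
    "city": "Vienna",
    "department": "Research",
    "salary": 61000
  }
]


Data: 6 records
Condition: age > 50

Checking each record:
  Noah Harris: 61 MATCH
  Mia Davis: 46
  Sam Jones: 39
  Ivan Brown: 22
  Dave Moore: 43
  Grace Thomas: 40

Count: 1

1


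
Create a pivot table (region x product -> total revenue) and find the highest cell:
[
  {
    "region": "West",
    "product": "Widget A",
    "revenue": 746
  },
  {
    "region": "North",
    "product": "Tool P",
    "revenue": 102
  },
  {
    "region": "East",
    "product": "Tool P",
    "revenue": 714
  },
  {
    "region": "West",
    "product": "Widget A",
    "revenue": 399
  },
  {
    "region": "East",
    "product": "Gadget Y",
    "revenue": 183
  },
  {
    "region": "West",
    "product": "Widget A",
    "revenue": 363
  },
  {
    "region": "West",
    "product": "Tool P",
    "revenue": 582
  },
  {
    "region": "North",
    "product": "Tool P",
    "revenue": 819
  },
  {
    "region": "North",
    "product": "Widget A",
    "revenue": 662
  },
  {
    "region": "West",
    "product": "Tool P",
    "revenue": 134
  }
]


Pivot: region (rows) x product (columns) -> total revenue

     Gadget Y      Tool P        Widget A    
East           183           714             0  
North            0           921           662  
West             0           716          1508  

Highest: West / Widget A = $1508

West / Widget A = $1508


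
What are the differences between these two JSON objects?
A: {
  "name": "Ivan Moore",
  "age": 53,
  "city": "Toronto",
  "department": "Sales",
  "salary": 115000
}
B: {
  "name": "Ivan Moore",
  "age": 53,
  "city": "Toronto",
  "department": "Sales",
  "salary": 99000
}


Comparing each field (in key order):
  name: same
  age: same
  city: same
  department: same
  salary: DIFFERENT
Differences:
  salary: 115000 -> 99000

1 field(s) changed

1 change: salary


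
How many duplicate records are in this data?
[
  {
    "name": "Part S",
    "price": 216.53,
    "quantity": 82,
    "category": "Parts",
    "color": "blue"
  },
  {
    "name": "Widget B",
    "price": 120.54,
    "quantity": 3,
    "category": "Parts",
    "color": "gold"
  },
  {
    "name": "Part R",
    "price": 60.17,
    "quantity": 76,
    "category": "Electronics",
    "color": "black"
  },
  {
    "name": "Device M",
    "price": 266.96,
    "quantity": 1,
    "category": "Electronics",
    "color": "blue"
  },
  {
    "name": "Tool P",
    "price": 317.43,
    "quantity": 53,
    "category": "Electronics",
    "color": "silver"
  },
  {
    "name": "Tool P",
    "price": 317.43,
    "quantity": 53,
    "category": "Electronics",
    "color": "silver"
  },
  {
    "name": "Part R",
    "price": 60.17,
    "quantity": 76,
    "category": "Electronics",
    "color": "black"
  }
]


Checking 7 records for duplicates:

  Row 1: Part S ($216.53, qty 82)
  Row 2: Widget B ($120.54, qty 3)
  Row 3: Part R ($60.17, qty 76)
  Row 4: Device M ($266.96, qty 1)
  Row 5: Tool P ($317.43, qty 53)
  Row 6: Tool P ($317.43, qty 53) <-- DUPLICATE
  Row 7: Part R ($60.17, qty 76) <-- DUPLICATE

Duplicates found: 2
Unique records: 5

2 duplicates, 5 unique


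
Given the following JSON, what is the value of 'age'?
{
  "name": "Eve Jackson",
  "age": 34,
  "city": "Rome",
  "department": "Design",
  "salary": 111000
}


Looking up field 'age'
Value: 34

34


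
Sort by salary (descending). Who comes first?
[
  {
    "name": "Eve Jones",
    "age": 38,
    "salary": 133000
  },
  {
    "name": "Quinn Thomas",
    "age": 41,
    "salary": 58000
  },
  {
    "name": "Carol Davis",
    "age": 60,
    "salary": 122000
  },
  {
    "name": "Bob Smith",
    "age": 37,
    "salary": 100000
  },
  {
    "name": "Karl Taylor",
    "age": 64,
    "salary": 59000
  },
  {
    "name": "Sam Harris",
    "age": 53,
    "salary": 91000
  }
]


Sort by: salary (descending)

Sorted order:
  1. Eve Jones (salary = 133000)
  2. Carol Davis (salary = 122000)
  3. Bob Smith (salary = 100000)
  4. Sam Harris (salary = 91000)
  5. Karl Taylor (salary = 59000)
  6. Quinn Thomas (salary = 58000)

First: Eve Jones

Eve Jones


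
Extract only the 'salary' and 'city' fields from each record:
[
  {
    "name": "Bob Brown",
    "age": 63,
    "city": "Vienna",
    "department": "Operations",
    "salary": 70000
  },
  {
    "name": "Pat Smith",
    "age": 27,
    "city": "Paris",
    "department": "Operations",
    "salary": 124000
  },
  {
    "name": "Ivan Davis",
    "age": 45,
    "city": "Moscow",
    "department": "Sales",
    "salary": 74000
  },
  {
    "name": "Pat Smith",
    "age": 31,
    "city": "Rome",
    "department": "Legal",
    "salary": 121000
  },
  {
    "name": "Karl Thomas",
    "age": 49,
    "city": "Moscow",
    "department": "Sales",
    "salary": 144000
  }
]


Original: 5 records with fields: name, age, city, department, salary
Keep: ['salary', 'city']
Drop: ['name', 'age', 'department']
Result: 5 records, 2 fields each

[
  {
    "salary": 70000,
    "city": "Vienna"
  },
  {
    "salary": 124000,
    "city": "Paris"
  },
  {
    "salary": 74000,
    "city": "Moscow"
  },
  {
    "salary": 121000,
    "city": "Rome"
  },
  {
    "salary": 144000,
    "city": "Moscow"
  }
]


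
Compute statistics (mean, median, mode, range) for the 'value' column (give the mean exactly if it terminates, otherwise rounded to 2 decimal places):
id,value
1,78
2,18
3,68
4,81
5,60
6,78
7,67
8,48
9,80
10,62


Data: [78, 18, 68, 81, 60, 78, 67, 48, 80, 62]
Count: 10
Sum: 640
Mean: 640/10 = 64
Sorted: [18, 48, 60, 62, 67, 68, 78, 78, 80, 81]
Median: 67.5
Mode: 78 (2 times)
Range: 81 - 18 = 63
Min: 18, Max: 81

mean=64, median=67.5, mode=78, range=63


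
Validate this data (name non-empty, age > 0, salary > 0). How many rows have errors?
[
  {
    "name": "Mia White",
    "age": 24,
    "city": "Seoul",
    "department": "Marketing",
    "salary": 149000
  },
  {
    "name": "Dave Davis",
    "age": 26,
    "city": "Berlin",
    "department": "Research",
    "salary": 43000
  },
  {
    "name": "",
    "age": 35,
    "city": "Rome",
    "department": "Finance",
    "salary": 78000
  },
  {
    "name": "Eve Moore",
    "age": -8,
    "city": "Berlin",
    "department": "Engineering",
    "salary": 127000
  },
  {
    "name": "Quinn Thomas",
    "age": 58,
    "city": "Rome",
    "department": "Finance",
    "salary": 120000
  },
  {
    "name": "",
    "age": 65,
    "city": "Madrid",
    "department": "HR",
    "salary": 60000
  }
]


Validating 6 records:
Rules: name non-empty, age > 0, salary > 0

  Row 1 (Mia White): OK
  Row 2 (Dave Davis): OK
  Row 3 (???): empty name
  Row 4 (Eve Moore): negative age: -8
  Row 5 (Quinn Thomas): OK
  Row 6 (???): empty name

Total errors: 3

3 errors


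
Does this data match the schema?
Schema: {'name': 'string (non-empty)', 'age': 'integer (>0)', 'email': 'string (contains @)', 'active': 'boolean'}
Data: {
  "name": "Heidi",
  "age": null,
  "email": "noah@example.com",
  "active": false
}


Validating each field against schema:
  name: OK (non-empty string)
  age: FAIL (null is not an integer)
  email: OK (string with @)
  active: OK (boolean)

Result: INVALID (1 error: age)

INVALID (1 error: age)


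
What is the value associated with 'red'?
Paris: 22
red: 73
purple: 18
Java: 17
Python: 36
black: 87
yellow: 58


Looking up key 'red'
Value: 73

73


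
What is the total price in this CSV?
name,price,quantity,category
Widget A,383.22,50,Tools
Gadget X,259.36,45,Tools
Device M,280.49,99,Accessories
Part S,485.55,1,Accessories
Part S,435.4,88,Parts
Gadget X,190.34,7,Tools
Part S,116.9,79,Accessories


Computing total price:
Values: [383.22, 259.36, 280.49, 485.55, 435.4, 190.34, 116.9]
Sum = 2151.26

2151.26


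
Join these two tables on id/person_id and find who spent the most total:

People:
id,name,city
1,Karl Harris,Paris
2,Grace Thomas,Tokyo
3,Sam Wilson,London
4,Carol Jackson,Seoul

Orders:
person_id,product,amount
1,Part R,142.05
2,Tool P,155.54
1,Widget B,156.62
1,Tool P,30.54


Join on: people.id = orders.person_id

Joined rows:
  Karl Harris (Paris) bought Part R for $142.05
  Grace Thomas (Tokyo) bought Tool P for $155.54
  Karl Harris (Paris) bought Widget B for $156.62
  Karl Harris (Paris) bought Tool P for $30.54

Total per person:
  Karl Harris: $329.21
  Grace Thomas: $155.54

Top spender: Karl Harris ($329.21)

Karl Harris ($329.21)


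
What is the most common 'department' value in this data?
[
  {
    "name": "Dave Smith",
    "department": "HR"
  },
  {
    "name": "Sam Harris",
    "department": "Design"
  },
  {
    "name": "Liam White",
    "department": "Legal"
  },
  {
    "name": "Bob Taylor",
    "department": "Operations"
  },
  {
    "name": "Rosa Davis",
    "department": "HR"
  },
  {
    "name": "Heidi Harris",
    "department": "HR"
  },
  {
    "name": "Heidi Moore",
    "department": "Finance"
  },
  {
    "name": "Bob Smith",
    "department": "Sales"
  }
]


Counting 'department' values across 8 records:

  HR: 3 ###
  Design: 1 #
  Legal: 1 #
  Operations: 1 #
  Finance: 1 #
  Sales: 1 #

Most common: HR (3 times)

HR (3 times)


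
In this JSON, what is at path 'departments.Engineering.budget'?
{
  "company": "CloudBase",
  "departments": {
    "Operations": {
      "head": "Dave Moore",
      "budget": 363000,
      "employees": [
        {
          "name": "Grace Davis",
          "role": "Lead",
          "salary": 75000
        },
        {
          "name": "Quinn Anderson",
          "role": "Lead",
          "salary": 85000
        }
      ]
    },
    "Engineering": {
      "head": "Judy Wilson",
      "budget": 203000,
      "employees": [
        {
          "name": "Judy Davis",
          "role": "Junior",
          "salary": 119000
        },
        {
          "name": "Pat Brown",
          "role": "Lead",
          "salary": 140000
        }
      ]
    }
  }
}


Path: departments.Engineering.budget

Navigate:
  -> departments
  -> Engineering
  -> budget = 203000

203000


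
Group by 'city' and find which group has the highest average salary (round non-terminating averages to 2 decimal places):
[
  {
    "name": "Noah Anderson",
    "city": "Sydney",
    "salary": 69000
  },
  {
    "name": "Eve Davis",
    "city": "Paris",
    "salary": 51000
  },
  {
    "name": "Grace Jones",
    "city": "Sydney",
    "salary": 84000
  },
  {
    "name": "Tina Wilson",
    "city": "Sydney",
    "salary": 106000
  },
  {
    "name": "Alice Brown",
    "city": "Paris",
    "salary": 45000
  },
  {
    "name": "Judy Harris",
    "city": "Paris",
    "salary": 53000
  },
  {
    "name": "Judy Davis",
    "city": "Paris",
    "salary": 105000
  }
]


Group by: city

Groups:
  Paris: 4 people, avg salary = 254000/4 = $63500
  Sydney: 3 people, avg salary = 259000/3 ≈ $86333.33

Highest average salary: Sydney (≈$86333.33)

Sydney (≈$86333.33)


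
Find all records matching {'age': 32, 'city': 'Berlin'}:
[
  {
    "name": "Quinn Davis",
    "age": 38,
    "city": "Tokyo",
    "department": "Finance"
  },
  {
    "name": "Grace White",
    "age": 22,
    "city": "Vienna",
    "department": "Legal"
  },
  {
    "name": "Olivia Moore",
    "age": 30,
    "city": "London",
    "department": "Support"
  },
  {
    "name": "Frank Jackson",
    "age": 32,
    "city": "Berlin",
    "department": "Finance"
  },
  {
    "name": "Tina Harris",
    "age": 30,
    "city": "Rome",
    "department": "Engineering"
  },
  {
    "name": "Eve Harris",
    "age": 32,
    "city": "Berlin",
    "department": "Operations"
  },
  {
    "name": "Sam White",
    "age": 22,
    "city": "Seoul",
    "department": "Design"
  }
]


Search criteria: {'age': 32, 'city': 'Berlin'}

Checking 7 records:
  Quinn Davis: {age: 38, city: Tokyo}
  Grace White: {age: 22, city: Vienna}
  Olivia Moore: {age: 30, city: London}
  Frank Jackson: {age: 32, city: Berlin} <-- MATCH
  Tina Harris: {age: 30, city: Rome}
  Eve Harris: {age: 32, city: Berlin} <-- MATCH
  Sam White: {age: 22, city: Seoul}

Matches: ["Frank Jackson", "Eve Harris"]

["Frank Jackson", "Eve Harris"]


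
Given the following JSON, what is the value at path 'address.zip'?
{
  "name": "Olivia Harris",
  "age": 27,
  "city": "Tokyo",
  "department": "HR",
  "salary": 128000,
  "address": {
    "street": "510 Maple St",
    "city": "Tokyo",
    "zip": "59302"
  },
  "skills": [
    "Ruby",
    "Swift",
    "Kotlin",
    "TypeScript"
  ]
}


Query: address.zip
Path: address -> zip
Value: 59302

59302


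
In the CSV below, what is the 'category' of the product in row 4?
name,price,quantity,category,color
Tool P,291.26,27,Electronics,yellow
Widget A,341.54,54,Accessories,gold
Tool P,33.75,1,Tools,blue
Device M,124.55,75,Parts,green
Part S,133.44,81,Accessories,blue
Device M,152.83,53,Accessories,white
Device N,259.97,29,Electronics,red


Query: Row 4 ('Device M'), column 'category'
Value: Parts

Parts


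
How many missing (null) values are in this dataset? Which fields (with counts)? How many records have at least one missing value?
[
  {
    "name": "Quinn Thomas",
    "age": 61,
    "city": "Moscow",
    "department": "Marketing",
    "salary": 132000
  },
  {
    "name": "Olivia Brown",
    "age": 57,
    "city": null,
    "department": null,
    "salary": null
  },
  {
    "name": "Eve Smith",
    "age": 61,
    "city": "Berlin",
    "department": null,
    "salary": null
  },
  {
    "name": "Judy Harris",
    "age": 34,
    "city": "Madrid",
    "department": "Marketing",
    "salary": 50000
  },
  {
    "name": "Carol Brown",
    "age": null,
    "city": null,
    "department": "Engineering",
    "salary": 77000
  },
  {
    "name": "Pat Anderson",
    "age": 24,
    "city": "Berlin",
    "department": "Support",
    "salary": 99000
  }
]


Checking for missing (null) values in 6 records:

  Quinn Thomas: complete
  Olivia Brown: city, department, salary
  Eve Smith: department, salary
  Judy Harris: complete
  Carol Brown: age, city
  Pat Anderson: complete

Per field:
  name: 0 missing
  age: 1 missing
  city: 2 missing
  department: 2 missing
  salary: 2 missing

Total missing values: 7
Records with any missing: 3

7 missing values (age: 1, city: 2, department: 2, salary: 2); 3 incomplete records


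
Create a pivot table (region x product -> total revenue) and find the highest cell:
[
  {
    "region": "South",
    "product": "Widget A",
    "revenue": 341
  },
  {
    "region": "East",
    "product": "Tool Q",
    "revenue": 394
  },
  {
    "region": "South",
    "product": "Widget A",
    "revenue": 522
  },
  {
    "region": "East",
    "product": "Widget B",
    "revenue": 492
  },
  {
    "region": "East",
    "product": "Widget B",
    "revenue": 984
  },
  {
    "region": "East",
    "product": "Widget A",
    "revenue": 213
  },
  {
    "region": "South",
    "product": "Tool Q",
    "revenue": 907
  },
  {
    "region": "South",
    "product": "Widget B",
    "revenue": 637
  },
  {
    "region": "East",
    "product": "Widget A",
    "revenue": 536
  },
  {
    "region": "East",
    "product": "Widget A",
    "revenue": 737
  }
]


Pivot: region (rows) x product (columns) -> total revenue

     Tool Q        Widget A      Widget B    
East           394          1486          1476  
South          907           863           637  

Highest: East / Widget A = $1486

East / Widget A = $1486


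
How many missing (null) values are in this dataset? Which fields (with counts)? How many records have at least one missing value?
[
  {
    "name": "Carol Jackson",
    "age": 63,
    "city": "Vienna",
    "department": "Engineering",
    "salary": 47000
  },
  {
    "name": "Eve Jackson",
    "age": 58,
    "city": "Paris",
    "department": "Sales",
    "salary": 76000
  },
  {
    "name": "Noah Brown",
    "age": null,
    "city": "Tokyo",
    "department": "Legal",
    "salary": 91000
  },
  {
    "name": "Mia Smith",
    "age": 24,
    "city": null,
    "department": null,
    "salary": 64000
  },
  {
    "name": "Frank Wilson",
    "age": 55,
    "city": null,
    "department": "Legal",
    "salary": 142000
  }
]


Checking for missing (null) values in 5 records:

  Carol Jackson: complete
  Eve Jackson: complete
  Noah Brown: age
  Mia Smith: city, department
  Frank Wilson: city

Per field:
  name: 0 missing
  age: 1 missing
  city: 2 missing
  department: 1 missing
  salary: 0 missing

Total missing values: 4
Records with any missing: 3

4 missing values (age: 1, city: 2, department: 1); 3 incomplete records


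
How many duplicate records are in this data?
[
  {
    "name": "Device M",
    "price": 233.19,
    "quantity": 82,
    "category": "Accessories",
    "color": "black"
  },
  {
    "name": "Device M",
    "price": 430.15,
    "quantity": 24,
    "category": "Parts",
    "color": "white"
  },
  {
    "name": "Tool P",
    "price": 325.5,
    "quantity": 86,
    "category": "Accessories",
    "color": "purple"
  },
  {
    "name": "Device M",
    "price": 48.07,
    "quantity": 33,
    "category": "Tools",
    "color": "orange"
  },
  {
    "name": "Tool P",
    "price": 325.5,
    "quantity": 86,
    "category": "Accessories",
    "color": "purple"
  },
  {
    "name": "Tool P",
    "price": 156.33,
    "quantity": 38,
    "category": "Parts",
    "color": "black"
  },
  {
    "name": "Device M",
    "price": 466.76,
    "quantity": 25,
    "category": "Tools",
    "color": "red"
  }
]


Checking 7 records for duplicates:

  Row 1: Device M ($233.19, qty 82)
  Row 2: Device M ($430.15, qty 24)
  Row 3: Tool P ($325.5, qty 86)
  Row 4: Device M ($48.07, qty 33)
  Row 5: Tool P ($325.5, qty 86) <-- DUPLICATE
  Row 6: Tool P ($156.33, qty 38)
  Row 7: Device M ($466.76, qty 25)

Duplicates found: 1
Unique records: 6

1 duplicates, 6 unique


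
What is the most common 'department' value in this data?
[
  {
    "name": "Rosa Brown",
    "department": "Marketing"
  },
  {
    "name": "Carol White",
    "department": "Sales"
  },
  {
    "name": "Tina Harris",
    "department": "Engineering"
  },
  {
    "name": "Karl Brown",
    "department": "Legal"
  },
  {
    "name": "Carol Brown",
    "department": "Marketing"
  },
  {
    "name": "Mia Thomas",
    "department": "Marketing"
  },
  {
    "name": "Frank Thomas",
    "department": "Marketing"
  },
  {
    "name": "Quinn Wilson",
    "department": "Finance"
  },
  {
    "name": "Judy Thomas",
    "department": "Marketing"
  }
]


Counting 'department' values across 9 records:

  Marketing: 5 #####
  Sales: 1 #
  Engineering: 1 #
  Legal: 1 #
  Finance: 1 #

Most common: Marketing (5 times)

Marketing (5 times)


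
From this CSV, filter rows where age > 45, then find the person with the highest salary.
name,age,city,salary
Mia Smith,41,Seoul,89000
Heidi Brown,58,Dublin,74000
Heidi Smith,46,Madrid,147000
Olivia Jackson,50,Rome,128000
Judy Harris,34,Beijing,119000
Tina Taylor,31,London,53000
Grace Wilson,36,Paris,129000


Filter: age > 45
Sort by: salary (descending)

Filtered records (3):
  Heidi Smith, age 46, salary $147000
  Olivia Jackson, age 50, salary $128000
  Heidi Brown, age 58, salary $74000

Highest salary: Heidi Smith ($147000)

Heidi Smith


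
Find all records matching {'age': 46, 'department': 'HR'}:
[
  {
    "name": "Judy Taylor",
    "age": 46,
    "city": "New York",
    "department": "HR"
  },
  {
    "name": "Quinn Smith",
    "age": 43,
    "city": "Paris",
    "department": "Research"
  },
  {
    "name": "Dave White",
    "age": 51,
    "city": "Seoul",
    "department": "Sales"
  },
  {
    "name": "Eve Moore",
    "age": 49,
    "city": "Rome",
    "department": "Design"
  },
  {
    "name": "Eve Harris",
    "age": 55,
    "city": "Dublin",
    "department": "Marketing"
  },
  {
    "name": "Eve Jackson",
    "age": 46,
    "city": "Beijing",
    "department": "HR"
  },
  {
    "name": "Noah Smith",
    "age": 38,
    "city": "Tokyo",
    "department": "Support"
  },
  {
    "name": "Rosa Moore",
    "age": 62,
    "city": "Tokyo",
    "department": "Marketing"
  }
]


Search criteria: {'age': 46, 'department': 'HR'}

Checking 8 records:
  Judy Taylor: {age: 46, department: HR} <-- MATCH
  Quinn Smith: {age: 43, department: Research}
  Dave White: {age: 51, department: Sales}
  Eve Moore: {age: 49, department: Design}
  Eve Harris: {age: 55, department: Marketing}
  Eve Jackson: {age: 46, department: HR} <-- MATCH
  Noah Smith: {age: 38, department: Support}
  Rosa Moore: {age: 62, department: Marketing}

Matches: ["Judy Taylor", "Eve Jackson"]

["Judy Taylor", "Eve Jackson"]


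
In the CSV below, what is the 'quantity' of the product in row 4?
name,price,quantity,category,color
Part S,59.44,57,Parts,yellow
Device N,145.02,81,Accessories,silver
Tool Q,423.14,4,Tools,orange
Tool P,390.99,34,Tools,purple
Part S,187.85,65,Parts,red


Query: Row 4 ('Tool P'), column 'quantity'
Value: 34

34


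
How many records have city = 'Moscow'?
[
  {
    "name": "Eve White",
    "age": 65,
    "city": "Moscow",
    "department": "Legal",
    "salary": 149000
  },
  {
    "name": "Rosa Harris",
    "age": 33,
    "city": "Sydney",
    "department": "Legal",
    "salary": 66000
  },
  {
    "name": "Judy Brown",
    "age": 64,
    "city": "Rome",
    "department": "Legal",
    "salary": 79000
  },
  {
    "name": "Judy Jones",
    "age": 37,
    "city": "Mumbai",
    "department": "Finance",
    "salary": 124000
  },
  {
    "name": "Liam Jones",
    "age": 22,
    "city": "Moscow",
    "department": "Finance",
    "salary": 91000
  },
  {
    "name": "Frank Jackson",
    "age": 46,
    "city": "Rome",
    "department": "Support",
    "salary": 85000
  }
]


Data: 6 records
Condition: city = 'Moscow'

Checking each record:
  Eve White: Moscow MATCH
  Rosa Harris: Sydney
  Judy Brown: Rome
  Judy Jones: Mumbai
  Liam Jones: Moscow MATCH
  Frank Jackson: Rome

Count: 2

2


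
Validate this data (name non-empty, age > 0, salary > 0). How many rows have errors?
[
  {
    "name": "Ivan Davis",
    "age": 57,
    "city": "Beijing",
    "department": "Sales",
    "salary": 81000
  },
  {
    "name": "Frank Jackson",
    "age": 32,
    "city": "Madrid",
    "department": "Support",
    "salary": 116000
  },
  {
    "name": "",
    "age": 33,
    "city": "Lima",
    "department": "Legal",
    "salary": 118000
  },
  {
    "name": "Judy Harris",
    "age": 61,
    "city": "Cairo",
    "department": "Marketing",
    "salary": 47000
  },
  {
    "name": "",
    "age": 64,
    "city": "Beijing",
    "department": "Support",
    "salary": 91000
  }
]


Validating 5 records:
Rules: name non-empty, age > 0, salary > 0

  Row 1 (Ivan Davis): OK
  Row 2 (Frank Jackson): OK
  Row 3 (???): empty name
  Row 4 (Judy Harris): OK
  Row 5 (???): empty name

Total errors: 2

2 errors
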